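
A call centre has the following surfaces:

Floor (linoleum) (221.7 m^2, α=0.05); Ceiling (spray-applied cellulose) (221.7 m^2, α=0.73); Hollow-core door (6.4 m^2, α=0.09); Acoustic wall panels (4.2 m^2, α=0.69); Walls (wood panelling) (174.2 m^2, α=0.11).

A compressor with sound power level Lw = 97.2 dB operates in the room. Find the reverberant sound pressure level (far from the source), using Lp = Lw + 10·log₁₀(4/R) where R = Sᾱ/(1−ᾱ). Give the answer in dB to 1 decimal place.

78.7 dB

Σ(Sᵢαᵢ) = 221.7×0.05 + 221.7×0.73 + 6.4×0.09 + 4.2×0.69 + 174.2×0.11 = 195.562; total area S = 628.2 m^2.
ᾱ = 0.3113, so room constant R = A/(1−ᾱ) = 283.958 m^2.
Lp = 97.2 + 10·log₁₀(4/283.958) = 97.2 + (-18.51) = 78.7 dB.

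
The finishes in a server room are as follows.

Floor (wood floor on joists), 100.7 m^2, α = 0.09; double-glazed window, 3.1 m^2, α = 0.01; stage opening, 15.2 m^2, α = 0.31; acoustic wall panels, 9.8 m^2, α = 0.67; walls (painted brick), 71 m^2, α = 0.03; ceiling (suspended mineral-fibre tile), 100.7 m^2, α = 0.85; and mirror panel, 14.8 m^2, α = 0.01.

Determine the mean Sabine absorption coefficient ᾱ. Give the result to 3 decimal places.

S = Σ Sᵢ = 100.7 + 3.1 + 15.2 + 9.8 + 71 + 100.7 + 14.8 = 315.3 m^2.
Weighted sum Σ Sα = 108.245.
ᾱ = A/S = 0.343.

0.343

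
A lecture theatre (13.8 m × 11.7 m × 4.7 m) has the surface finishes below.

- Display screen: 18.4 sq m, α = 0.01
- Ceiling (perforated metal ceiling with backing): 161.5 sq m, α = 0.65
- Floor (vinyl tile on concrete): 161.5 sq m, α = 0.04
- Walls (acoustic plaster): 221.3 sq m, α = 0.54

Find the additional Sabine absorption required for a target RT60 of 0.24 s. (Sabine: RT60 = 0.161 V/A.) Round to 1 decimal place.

277.9 sabins

A₁ = Σ Sᵢαᵢ = 18.4*0.01 + 161.5*0.65 + 161.5*0.04 + 221.3*0.54 = 231.121 sabins.
For T = 0.24 s, need A₂ = 0.161·V/T = 0.161·758.862/0.24 = 509.070 sabins.
Additional absorption ΔA = 509.070 − 231.121 = 277.9 sabins.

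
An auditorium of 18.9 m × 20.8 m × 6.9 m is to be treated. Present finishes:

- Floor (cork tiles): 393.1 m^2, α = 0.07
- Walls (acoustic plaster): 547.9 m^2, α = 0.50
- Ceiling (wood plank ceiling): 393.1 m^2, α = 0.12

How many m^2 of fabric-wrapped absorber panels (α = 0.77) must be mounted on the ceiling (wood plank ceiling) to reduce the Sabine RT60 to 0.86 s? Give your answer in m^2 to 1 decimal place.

Summing Sᵢαᵢ: 27.517 + 273.950 + 47.172 → A₁ = 348.639 sabins.
V = 2712.528 m³. Target absorption A₂ = 0.161 × 2712.528 / 0.86 = 507.810 sabins.
Absorption to add: 507.810 − 348.639 = 159.171 sabins.
Net gain per m^2: Δα = 0.77 − 0.12 = 0.65.
Panel area = 159.171 / 0.65 = 244.9 m^2.

244.9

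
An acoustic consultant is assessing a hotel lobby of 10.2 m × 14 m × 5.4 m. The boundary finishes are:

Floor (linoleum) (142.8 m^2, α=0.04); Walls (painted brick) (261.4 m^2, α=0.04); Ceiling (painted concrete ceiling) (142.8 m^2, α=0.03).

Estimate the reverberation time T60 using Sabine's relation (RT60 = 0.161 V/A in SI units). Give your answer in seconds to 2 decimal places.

Summing Sᵢαᵢ: 5.712 + 10.456 + 4.284 → A = 20.452 sabins.
Room volume: 771.12 m³.
T = 0.161 V/A = 0.161·771.12/20.452 = 6.07 s.

6.07 seconds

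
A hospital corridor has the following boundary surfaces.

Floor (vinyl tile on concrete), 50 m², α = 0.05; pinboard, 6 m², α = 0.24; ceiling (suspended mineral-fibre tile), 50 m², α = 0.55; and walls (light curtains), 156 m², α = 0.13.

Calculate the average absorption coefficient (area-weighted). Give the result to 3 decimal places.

S = Σ Sᵢ = 50 + 6 + 50 + 156 = 262.0 m².
Weighted sum Σ Sα = 51.720.
ᾱ = A/S = 0.197.

0.197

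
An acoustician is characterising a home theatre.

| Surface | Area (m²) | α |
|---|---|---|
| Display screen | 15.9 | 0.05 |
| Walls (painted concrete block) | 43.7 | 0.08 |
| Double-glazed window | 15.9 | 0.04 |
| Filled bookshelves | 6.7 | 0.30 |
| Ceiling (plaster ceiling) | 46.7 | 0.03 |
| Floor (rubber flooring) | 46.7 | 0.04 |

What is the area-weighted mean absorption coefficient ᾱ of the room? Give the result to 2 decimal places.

S = Σ Sᵢ = 15.9 + 43.7 + 15.9 + 6.7 + 46.7 + 46.7 = 175.6 m².
Weighted sum Σ Sα = 10.206.
ᾱ = 10.206 / 175.6 = 0.06.

0.06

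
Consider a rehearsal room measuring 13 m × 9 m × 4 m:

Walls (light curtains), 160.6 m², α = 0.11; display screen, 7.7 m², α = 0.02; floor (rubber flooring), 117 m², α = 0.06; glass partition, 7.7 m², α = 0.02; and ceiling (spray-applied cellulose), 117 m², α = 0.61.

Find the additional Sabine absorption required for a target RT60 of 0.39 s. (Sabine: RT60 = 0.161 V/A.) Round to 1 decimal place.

96.8 sabins

Equivalent absorption area: A₁ = 160.6*0.11 + 7.7*0.02 + 117*0.06 + 7.7*0.02 + 117*0.61 = 96.364 m².
Target A₂ = 0.161·468/0.39 = 193.200 sabins (V = 468 m³).
ΔA = A₂ − A₁ = 193.200 − 96.364 = 96.8 sabins.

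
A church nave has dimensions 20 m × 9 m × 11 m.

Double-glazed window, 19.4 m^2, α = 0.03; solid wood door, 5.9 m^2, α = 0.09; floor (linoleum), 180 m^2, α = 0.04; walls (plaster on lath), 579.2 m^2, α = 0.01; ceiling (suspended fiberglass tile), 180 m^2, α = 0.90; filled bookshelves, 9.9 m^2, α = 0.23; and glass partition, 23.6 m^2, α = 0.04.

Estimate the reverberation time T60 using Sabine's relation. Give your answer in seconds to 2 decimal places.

A = Σ Sᵢαᵢ = 19.4*0.03 + 5.9*0.09 + 180*0.04 + 579.2*0.01 + 180*0.90 + 9.9*0.23 + 23.6*0.04 = 179.326 sabins.
V = 20·9·11 = 1980 m³.
T = 0.161 V/A = 0.161·1980/179.326 = 1.78 s.

1.78 sec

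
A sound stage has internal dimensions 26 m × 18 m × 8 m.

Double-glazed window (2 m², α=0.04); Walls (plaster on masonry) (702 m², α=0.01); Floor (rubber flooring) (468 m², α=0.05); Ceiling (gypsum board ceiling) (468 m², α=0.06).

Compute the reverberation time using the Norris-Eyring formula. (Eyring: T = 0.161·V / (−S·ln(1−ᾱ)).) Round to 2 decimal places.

10.11 s

Total surface area S = 2 + 702 + 468 + 468 = 1640.0 m².
Σ(Sᵢαᵢ) = 2·0.04 + 702·0.01 + 468·0.05 + 468·0.06 = 58.580.
ᾱ = 58.580 / 1640.0 = 0.0357.
−S·ln(1−ᾱ) = −1640.0 × ln(1 − 0.0357) = 59.619.
V = 26 × 18 × 8 = 3744 m³.
RT60 = 0.161 × 3744 / 59.619 = 10.11 s.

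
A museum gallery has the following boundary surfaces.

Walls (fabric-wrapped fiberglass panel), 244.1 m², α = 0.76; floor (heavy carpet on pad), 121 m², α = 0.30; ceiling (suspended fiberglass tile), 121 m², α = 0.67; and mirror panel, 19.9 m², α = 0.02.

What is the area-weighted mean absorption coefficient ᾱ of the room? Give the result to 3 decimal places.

0.599

S = Σ Sᵢ = 244.1 + 121 + 121 + 19.9 = 506.0 m².
Weighted sum Σ Sα = 303.284.
ᾱ = 303.284 / 506.0 = 0.599.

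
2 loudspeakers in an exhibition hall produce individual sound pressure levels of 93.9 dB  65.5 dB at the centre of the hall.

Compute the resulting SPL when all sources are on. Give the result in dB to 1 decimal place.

93.9 dB

Σ 10^(Lᵢ/10) = 2.458e+09.
Back to dB: 10·log₁₀ Σ = 93.9 dB.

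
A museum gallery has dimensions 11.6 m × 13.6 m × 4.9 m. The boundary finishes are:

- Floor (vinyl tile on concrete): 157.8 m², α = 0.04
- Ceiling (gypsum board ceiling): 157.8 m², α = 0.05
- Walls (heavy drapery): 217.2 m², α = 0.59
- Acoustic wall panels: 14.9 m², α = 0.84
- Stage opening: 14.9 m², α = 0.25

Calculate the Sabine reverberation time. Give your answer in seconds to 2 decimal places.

Summing Sᵢαᵢ: 6.312 + 7.890 + 128.148 + 12.516 + 3.725 → A = 158.591 sabins.
Room volume: 773.024 m³.
Sabine: RT60 = 0.161 × 773.024 / 158.591 = 0.78 s.

0.78 sec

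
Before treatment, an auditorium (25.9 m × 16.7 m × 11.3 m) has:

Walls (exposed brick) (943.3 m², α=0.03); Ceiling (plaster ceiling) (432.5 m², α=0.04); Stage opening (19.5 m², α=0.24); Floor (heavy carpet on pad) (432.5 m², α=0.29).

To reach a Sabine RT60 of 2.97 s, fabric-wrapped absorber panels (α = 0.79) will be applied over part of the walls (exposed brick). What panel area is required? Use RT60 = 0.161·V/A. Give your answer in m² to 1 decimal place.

117.4

A₁ = Σ Sᵢαᵢ = 943.3·0.03 + 432.5·0.04 + 19.5·0.24 + 432.5·0.29 = 175.704 sabins.
V = 4887.589 m³. Target absorption A₂ = 0.161 × 4887.589 / 2.97 = 264.950 sabins.
ΔA needed = 264.950 − 175.704 = 89.246 sabins.
Net gain per m²: Δα = 0.79 − 0.03 = 0.76.
Panel area = 89.246 / 0.76 = 117.4 m².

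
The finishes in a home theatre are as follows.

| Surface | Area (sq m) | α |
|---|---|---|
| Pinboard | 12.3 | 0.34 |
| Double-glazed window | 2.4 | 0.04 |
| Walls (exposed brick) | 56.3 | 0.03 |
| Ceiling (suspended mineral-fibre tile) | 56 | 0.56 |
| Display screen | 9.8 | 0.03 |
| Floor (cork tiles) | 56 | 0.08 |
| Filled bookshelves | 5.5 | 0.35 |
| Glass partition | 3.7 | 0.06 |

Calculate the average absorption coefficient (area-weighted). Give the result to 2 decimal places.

0.22

S = Σ Sᵢ = 12.3 + 2.4 + 56.3 + 56 + 9.8 + 56 + 5.5 + 3.7 = 202.0 sq m.
Σ(Sᵢαᵢ) = 12.3·0.34 + 2.4·0.04 + 56.3·0.03 + 56·0.56 + 9.8·0.03 + 56·0.08 + 5.5·0.35 + 3.7·0.06 = 44.248.
ᾱ = A/S = 0.22.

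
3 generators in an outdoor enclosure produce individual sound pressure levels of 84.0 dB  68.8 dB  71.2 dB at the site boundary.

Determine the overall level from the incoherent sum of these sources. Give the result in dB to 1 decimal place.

84.3 dB

Sum in the linear (power) domain: Σ 10^(Lᵢ/10) = 10^(84.0/10) + 10^(68.8/10) + 10^(71.2/10) = 2.72e+08.
Back to dB: 10·log₁₀ Σ = 84.3 dB.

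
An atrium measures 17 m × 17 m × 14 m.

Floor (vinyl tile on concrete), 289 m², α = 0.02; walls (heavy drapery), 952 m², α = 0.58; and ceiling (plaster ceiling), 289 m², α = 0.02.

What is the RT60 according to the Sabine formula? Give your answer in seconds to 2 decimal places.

Summing Sᵢαᵢ: 5.780 + 552.160 + 5.780 → A = 563.720 sabins.
Room volume: 4046 m³.
T = 0.161 V/A = 0.161·4046/563.720 = 1.16 s.

1.16 s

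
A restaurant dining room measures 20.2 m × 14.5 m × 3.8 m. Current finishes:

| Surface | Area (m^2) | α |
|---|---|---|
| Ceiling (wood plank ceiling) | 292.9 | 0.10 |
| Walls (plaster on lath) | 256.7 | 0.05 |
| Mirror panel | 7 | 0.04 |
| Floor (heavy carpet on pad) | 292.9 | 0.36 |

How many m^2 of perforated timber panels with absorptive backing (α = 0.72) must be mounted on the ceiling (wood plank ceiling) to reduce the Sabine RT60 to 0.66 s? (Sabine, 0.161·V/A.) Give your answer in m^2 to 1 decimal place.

A₁ = Σ Sᵢαᵢ = 292.9*0.10 + 256.7*0.05 + 7*0.04 + 292.9*0.36 = 147.849 sabins.
Required A₂ = 0.161·1113.02/0.66 = 271.509 sabins.
ΔA needed = 271.509 − 147.849 = 123.660 sabins.
Net gain per m^2: Δα = 0.72 − 0.10 = 0.62.
Panel area = 123.660 / 0.62 = 199.5 m^2.

199.5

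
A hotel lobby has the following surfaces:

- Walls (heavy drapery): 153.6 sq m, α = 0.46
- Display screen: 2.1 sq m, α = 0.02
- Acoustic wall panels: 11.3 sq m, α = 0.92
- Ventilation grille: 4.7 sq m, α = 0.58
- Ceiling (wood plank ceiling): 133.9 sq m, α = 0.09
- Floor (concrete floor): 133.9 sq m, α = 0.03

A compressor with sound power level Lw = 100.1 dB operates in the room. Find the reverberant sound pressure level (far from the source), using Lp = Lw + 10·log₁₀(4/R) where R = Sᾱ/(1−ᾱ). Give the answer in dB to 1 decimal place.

85.0 dB

A = 99.888 sabins; S = 439.5 sq m.
ᾱ = 0.2273, so room constant R = A/(1−ᾱ) = 129.271 sq m.
Lp = 100.1 + 10·log₁₀(4/129.271) = 100.1 + (-15.09) = 85.0 dB.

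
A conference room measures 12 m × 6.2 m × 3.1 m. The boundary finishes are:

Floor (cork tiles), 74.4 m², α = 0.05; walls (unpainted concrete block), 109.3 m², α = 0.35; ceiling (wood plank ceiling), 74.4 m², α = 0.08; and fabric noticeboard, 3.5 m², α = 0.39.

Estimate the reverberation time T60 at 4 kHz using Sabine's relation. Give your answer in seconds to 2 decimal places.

A = Σ Sᵢαᵢ = 74.4*0.05 + 109.3*0.35 + 74.4*0.08 + 3.5*0.39 = 49.292 sabins.
Volume V = 12 × 6.2 × 3.1 = 230.64 m³.
RT60 = 0.161 · V / A = 0.161 × 230.64 / 49.292 = 0.75 s.

0.75 s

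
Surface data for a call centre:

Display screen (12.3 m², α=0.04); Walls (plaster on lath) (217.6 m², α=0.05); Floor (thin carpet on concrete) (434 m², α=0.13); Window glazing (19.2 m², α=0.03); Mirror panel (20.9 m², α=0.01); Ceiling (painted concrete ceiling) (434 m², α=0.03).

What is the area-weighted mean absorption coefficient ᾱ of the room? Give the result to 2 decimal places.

0.07

S = Σ Sᵢ = 12.3 + 217.6 + 434 + 19.2 + 20.9 + 434 = 1138.0 m².
Σ(Sᵢαᵢ) = 12.3*0.04 + 217.6*0.05 + 434*0.13 + 19.2*0.03 + 20.9*0.01 + 434*0.03 = 81.597.
ᾱ = 81.597 / 1138.0 = 0.07.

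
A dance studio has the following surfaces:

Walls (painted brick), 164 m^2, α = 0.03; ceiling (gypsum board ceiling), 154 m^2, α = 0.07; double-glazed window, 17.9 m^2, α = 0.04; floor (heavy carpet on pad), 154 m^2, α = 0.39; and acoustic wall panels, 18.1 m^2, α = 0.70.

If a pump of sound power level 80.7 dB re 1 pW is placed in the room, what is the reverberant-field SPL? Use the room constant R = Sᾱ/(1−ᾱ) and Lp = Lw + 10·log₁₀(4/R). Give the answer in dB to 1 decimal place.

Σ(Sᵢαᵢ) = 164×0.03 + 154×0.07 + 17.9×0.04 + 154×0.39 + 18.1×0.70 = 89.146; total area S = 508.0 m^2.
ᾱ = 89.146/508.0 = 0.1755; R = Sᾱ/(1−ᾱ) = 89.146/(1−0.1755) = 108.121 m^2.
Lp = Lw + 10 log₁₀(4/R) = 80.7 -14.32 = 66.4 dB.

66.4 dB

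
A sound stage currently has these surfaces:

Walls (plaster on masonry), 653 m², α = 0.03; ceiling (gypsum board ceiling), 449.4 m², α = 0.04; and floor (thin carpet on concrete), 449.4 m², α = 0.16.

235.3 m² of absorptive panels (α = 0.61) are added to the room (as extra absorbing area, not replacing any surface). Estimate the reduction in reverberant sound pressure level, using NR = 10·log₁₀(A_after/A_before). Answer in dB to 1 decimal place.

A_before = Σ Sᵢαᵢ = 653*0.03 + 449.4*0.04 + 449.4*0.16 = 109.470 sabins.
Added absorption = 235.3 × 0.61 = 143.533 sabins.
A_after = 109.470 + 143.533 = 253.003 sabins.
NR = 10·log₁₀(253.003/109.470) = 3.6 dB.

3.6 dB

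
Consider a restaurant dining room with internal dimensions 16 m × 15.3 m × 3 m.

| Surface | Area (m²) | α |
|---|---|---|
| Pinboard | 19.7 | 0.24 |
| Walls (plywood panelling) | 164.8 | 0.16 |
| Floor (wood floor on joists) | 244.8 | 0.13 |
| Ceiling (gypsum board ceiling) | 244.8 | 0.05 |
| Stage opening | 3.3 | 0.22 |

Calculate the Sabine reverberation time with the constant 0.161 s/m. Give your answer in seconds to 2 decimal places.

A = Σ Sᵢαᵢ = 19.7×0.24 + 164.8×0.16 + 244.8×0.13 + 244.8×0.05 + 3.3×0.22 = 75.886 sabins.
Room volume: 734.4 m³.
Sabine: RT60 = 0.161 × 734.4 / 75.886 = 1.56 s.

1.56 seconds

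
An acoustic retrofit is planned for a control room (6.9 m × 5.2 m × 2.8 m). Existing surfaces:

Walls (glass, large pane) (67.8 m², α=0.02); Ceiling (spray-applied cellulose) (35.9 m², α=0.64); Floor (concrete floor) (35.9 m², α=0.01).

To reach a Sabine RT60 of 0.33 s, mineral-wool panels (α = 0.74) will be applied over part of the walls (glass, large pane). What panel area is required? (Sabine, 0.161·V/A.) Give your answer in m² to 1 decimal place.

Equivalent absorption area: A₁ = 67.8·0.02 + 35.9·0.64 + 35.9·0.01 = 24.691 m².
Required A₂ = 0.161·100.464/0.33 = 49.014 sabins.
ΔA needed = 49.014 − 24.691 = 24.323 sabins.
Each m² of panel replacing the walls (glass, large pane) adds (0.74 − 0.02) = 0.72 sabins.
Panel area = 24.323 / 0.72 = 33.8 m².

33.8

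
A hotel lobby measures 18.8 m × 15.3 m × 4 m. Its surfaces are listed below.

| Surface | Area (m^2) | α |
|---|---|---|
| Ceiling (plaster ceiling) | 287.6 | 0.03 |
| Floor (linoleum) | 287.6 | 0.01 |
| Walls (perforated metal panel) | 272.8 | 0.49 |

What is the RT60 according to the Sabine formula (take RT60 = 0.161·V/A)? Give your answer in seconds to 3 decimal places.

Equivalent absorption area: A = 287.6·0.03 + 287.6·0.01 + 272.8·0.49 = 145.176 m^2.
Volume V = 18.8 × 15.3 × 4 = 1150.56 m³.
RT60 = 0.161 · V / A = 0.161 × 1150.56 / 145.176 = 1.276 s.

1.276 s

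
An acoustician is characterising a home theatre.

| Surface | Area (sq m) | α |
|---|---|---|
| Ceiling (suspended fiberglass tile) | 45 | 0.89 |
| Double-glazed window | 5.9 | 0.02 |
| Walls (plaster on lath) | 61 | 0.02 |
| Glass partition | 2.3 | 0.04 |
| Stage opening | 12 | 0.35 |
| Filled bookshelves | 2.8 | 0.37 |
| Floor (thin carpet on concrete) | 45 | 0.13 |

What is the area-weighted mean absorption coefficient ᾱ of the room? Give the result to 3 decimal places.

0.302

Total surface area S = 174.0 sq m.
Weighted sum Σ Sα = 52.566.
ᾱ = A/S = 0.302.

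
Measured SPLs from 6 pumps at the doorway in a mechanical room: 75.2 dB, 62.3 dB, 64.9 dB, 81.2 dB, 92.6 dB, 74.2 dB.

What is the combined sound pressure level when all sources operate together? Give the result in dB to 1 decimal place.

Σ 10^(Lᵢ/10) = 2.016e+09.
Back to dB: 10·log₁₀ Σ = 93.0 dB.

93.0 dB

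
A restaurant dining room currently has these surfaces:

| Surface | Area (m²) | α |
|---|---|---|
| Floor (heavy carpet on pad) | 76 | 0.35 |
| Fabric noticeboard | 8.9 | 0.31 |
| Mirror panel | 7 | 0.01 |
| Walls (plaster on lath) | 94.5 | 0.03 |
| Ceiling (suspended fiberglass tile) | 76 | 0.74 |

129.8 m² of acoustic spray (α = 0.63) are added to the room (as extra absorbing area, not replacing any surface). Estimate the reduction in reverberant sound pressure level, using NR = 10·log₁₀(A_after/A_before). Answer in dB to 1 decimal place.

2.8 dB

A_before = Σ Sᵢαᵢ = 76*0.35 + 8.9*0.31 + 7*0.01 + 94.5*0.03 + 76*0.74 = 88.504 sabins.
Added absorption = 129.8 × 0.63 = 81.774 sabins.
A_after = 88.504 + 81.774 = 170.278 sabins.
Reduction = 10 log₁₀(A_after/A_before) = 10 log₁₀(1.9240) = 2.8 dB.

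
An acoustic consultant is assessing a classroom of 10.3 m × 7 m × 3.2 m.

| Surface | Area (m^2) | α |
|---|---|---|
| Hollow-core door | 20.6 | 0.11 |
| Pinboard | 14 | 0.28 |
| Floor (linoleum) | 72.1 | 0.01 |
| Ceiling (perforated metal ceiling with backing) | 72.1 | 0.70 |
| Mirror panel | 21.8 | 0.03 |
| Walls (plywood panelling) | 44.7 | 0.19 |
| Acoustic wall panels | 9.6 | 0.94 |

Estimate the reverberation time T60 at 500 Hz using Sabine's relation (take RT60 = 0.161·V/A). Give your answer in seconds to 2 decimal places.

0.49 seconds

Equivalent absorption area: A = 20.6×0.11 + 14×0.28 + 72.1×0.01 + 72.1×0.70 + 21.8×0.03 + 44.7×0.19 + 9.6×0.94 = 75.548 m^2.
V = 10.3·7·3.2 = 230.72 m³.
RT60 = 0.161 · V / A = 0.161 × 230.72 / 75.548 = 0.49 s.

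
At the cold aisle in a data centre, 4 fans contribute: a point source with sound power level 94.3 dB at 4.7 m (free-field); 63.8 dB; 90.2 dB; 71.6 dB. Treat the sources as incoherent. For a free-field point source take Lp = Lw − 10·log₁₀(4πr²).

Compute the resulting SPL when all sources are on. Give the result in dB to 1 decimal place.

90.3 dB

Source at 4.7 m: Lp = 94.3 − 10·log₁₀(4π·4.7²) = 94.3 − 10·log₁₀(277.591) = 69.9 dB.
Σ 10^(Lᵢ/10) = 1.074e+09.
L_total = 10·log₁₀(1.074e+09) = 90.3 dB.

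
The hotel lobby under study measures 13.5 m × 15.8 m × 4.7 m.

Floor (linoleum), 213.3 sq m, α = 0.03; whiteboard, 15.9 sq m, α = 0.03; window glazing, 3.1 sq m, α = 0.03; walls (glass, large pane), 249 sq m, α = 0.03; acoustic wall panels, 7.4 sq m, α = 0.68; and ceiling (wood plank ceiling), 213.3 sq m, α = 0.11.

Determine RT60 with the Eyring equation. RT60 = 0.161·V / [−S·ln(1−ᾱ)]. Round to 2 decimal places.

Total surface area S = 213.3 + 15.9 + 3.1 + 249 + 7.4 + 213.3 = 702.0 sq m.
Σ(Sᵢαᵢ) = 213.3×0.03 + 15.9×0.03 + 3.1×0.03 + 249×0.03 + 7.4×0.68 + 213.3×0.11 = 42.934.
Mean coefficient ᾱ = A/S = 0.0612.
−S·ln(1−ᾱ) = −702.0 × ln(1 − 0.0612) = 44.333.
V = 13.5 × 15.8 × 4.7 = 1002.51 m³.
RT60 = 0.161 × 1002.51 / 44.333 = 3.64 s.

3.64 s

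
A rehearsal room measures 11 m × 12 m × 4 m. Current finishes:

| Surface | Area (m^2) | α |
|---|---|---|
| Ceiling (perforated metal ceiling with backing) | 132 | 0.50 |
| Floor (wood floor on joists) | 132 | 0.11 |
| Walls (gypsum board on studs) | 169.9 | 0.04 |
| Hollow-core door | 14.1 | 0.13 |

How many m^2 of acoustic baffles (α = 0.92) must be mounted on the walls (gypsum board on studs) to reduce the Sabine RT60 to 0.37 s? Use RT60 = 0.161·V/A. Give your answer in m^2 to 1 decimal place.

159.8

Equivalent absorption area: A₁ = 132*0.50 + 132*0.11 + 169.9*0.04 + 14.1*0.13 = 89.149 m^2.
Required A₂ = 0.161·528/0.37 = 229.751 sabins.
Absorption to add: 229.751 − 89.149 = 140.602 sabins.
Net gain per m^2: Δα = 0.92 − 0.04 = 0.88.
Area = ΔA/Δα = 140.602/0.88 = 159.8 m^2.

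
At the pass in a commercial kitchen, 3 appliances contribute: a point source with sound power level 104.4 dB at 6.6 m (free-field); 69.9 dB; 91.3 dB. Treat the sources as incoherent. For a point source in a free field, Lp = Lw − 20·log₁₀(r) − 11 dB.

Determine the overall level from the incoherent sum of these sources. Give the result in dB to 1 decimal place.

91.5 dB

Source at 6.6 m: Lp = 104.4 − 20·log₁₀(6.6) − 11 = 77.0 dB.
Sum in the linear (power) domain: Σ 10^(Lᵢ/10) = 10^(77.0/10) + 10^(69.9/10) + 10^(91.3/10) = 1.409e+09.
Back to dB: 10·log₁₀ Σ = 91.5 dB.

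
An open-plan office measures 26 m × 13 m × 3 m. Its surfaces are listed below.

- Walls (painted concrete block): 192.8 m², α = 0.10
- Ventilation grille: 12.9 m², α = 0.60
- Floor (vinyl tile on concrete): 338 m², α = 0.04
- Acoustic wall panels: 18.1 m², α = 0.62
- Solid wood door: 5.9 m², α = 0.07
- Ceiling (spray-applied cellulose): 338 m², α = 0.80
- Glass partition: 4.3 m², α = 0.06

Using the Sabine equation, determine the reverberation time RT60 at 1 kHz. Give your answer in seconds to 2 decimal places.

0.51 seconds

A = Σ Sᵢαᵢ = 192.8*0.10 + 12.9*0.60 + 338*0.04 + 18.1*0.62 + 5.9*0.07 + 338*0.80 + 4.3*0.06 = 322.833 sabins.
V = 26·13·3 = 1014 m³.
Sabine: RT60 = 0.161 × 1014 / 322.833 = 0.51 s.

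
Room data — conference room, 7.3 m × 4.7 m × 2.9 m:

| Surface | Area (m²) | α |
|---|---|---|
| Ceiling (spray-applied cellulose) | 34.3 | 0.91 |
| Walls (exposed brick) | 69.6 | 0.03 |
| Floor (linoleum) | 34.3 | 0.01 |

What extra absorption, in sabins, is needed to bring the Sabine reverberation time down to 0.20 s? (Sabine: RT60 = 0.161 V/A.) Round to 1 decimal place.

Total absorption A₁ = 34.3·0.91 + 69.6·0.03 + 34.3·0.01
  = 31.213 + 2.088 + 0.343 = 33.644 m² sabins.
Target A₂ = 0.161·99.499/0.20 = 80.097 sabins (V = 99.499 m³).
Shortfall: 80.097 − 33.644 = 46.5 sabins.

46.5 sabins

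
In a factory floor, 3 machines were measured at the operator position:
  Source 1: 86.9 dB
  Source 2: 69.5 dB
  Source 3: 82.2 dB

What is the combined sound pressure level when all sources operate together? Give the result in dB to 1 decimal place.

Sum in the linear (power) domain: Σ 10^(Lᵢ/10) = 10^(86.9/10) + 10^(69.5/10) + 10^(82.2/10) = 6.647e+08.
Back to dB: 10·log₁₀ Σ = 88.2 dB.

88.2 dB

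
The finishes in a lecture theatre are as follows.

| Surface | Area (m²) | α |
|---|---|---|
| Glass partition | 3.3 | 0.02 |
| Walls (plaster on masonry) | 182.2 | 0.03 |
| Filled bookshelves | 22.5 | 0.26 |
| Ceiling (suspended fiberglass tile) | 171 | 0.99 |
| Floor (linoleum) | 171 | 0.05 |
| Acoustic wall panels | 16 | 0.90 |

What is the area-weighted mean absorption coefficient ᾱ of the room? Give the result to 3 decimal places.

0.360

Total surface area S = 566.0 m².
A = 3.3·0.02 + 182.2·0.03 + 22.5·0.26 + 171·0.99 + 171·0.05 + 16·0.90 = 203.622 sabins.
ᾱ = 203.622 / 566.0 = 0.360.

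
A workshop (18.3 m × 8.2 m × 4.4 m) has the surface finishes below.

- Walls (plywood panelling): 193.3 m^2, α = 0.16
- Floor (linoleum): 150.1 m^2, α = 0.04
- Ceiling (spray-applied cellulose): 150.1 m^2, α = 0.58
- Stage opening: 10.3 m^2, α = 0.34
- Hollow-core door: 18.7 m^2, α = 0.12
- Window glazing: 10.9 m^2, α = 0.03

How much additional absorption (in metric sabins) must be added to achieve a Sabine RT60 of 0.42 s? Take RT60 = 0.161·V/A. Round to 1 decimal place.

Total absorption A₁ = 193.3·0.16 + 150.1·0.04 + 150.1·0.58 + 10.3·0.34 + 18.7·0.12 + 10.9·0.03
  = 30.928 + 6.004 + 87.058 + 3.502 + 2.244 + 0.327 = 130.063 m^2 sabins.
Target A₂ = 0.161·660.264/0.42 = 253.101 sabins (V = 660.264 m³).
Shortfall: 253.101 − 130.063 = 123.0 sabins.

123.0 sabins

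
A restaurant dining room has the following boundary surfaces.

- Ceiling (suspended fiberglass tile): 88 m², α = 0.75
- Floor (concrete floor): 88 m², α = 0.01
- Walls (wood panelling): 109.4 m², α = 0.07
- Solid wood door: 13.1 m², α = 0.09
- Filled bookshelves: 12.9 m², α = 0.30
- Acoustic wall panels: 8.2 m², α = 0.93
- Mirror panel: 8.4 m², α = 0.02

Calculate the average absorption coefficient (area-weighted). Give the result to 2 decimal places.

0.27

S = Σ Sᵢ = 88 + 88 + 109.4 + 13.1 + 12.9 + 8.2 + 8.4 = 328.0 m².
Σ(Sᵢαᵢ) = 88×0.75 + 88×0.01 + 109.4×0.07 + 13.1×0.09 + 12.9×0.30 + 8.2×0.93 + 8.4×0.02 = 87.381.
ᾱ = A/S = 0.27.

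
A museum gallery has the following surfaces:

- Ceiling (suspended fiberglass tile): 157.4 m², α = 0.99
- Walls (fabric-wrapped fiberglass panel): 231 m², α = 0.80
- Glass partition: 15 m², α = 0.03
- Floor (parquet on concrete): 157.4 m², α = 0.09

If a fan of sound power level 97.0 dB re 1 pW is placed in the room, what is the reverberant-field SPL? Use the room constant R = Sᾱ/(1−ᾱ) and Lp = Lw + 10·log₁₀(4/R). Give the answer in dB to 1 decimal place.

73.2 dB

Σ(Sᵢαᵢ) = 157.4·0.99 + 231·0.80 + 15·0.03 + 157.4·0.09 = 355.242; total area S = 560.8 m².
ᾱ = 0.6335, so room constant R = A/(1−ᾱ) = 969.282 m².
Lp = Lw + 10 log₁₀(4/R) = 97.0 -23.84 = 73.2 dB.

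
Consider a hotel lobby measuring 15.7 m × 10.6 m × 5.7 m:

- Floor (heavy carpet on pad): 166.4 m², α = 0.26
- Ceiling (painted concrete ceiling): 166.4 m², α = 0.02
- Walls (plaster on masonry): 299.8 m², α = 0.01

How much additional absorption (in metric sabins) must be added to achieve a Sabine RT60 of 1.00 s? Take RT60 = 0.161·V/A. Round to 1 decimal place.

Total absorption A₁ = 166.4×0.26 + 166.4×0.02 + 299.8×0.01
  = 43.264 + 3.328 + 2.998 = 49.590 m² sabins.
Target A₂ = 0.161·948.594/1.00 = 152.724 sabins (V = 948.594 m³).
ΔA = A₂ − A₁ = 152.724 − 49.590 = 103.1 sabins.

103.1 sabins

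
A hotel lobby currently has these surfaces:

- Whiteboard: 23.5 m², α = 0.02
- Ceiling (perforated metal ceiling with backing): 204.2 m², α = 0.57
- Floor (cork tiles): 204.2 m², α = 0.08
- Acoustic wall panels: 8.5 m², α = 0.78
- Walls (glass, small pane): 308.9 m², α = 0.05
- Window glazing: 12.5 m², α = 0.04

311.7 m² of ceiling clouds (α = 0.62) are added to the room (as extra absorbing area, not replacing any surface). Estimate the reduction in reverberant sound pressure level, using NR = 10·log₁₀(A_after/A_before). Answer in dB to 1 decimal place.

3.5 dB

Summing Sᵢαᵢ: 0.470 + 116.394 + 16.336 + 6.630 + 15.445 + 0.500 → A_before = 155.775 sabins.
Added absorption = 311.7 × 0.62 = 193.254 sabins.
New total A_after = 349.029 sabins.
Reduction = 10 log₁₀(A_after/A_before) = 10 log₁₀(2.2406) = 3.5 dB.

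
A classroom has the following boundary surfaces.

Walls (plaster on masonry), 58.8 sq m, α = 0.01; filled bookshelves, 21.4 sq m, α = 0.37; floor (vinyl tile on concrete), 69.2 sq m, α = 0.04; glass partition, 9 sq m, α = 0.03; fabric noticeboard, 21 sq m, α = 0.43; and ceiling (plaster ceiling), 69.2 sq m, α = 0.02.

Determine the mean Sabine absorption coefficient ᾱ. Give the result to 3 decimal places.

S = Σ Sᵢ = 58.8 + 21.4 + 69.2 + 9 + 21 + 69.2 = 248.6 sq m.
Σ(Sᵢαᵢ) = 58.8*0.01 + 21.4*0.37 + 69.2*0.04 + 9*0.03 + 21*0.43 + 69.2*0.02 = 21.958.
ᾱ = A/S = 0.088.

0.088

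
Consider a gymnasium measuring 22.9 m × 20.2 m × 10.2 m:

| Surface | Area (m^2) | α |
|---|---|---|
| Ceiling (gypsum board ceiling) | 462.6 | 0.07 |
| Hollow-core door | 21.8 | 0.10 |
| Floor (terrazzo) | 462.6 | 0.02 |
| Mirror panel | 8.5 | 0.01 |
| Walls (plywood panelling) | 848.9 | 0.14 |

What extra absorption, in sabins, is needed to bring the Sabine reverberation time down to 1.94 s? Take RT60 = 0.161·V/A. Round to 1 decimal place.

228.8 sabins

Total absorption A₁ = 462.6*0.07 + 21.8*0.10 + 462.6*0.02 + 8.5*0.01 + 848.9*0.14
  = 32.382 + 2.180 + 9.252 + 0.085 + 118.846 = 162.745 m^2 sabins.
For T = 1.94 s, need A₂ = 0.161·V/T = 0.161·4718.316/1.94 = 391.572 sabins.
Additional absorption ΔA = 391.572 − 162.745 = 228.8 sabins.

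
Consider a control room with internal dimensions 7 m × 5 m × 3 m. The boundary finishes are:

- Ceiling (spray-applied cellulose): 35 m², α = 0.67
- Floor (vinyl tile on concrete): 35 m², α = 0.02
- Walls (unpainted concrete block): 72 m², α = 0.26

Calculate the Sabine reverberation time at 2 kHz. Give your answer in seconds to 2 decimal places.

0.39 s

Summing Sᵢαᵢ: 23.450 + 0.700 + 18.720 → A = 42.870 sabins.
Volume V = 7 × 5 × 3 = 105 m³.
Sabine: RT60 = 0.161 × 105 / 42.870 = 0.39 s.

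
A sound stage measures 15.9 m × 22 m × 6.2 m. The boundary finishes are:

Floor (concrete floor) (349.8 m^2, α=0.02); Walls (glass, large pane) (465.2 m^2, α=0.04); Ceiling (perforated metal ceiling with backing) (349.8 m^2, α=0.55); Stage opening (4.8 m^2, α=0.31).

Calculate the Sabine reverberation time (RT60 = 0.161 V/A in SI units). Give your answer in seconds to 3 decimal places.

A = Σ Sᵢαᵢ = 349.8*0.02 + 465.2*0.04 + 349.8*0.55 + 4.8*0.31 = 219.482 sabins.
V = 15.9·22·6.2 = 2168.76 m³.
Sabine: RT60 = 0.161 × 2168.76 / 219.482 = 1.591 s.

1.591 s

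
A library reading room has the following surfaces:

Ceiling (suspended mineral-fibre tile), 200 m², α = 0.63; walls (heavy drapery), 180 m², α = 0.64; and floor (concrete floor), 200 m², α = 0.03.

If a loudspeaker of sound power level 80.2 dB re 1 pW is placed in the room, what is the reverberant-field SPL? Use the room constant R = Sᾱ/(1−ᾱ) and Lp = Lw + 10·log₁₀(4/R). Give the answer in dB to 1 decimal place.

59.9 dB

Σ(Sᵢαᵢ) = 200·0.63 + 180·0.64 + 200·0.03 = 247.200; total area S = 580.0 m².
ᾱ = 247.200/580.0 = 0.4262; R = Sᾱ/(1−ᾱ) = 247.200/(1−0.4262) = 430.812 m².
Lp = 80.2 + 10·log₁₀(4/430.812) = 80.2 + (-20.32) = 59.9 dB.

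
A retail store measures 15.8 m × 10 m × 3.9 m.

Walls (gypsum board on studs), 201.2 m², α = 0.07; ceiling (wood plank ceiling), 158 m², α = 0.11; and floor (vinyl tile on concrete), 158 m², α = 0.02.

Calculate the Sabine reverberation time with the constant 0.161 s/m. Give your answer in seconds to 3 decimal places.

2.865 seconds

Equivalent absorption area: A = 201.2×0.07 + 158×0.11 + 158×0.02 = 34.624 m².
Room volume: 616.2 m³.
T = 0.161 V/A = 0.161·616.2/34.624 = 2.865 s.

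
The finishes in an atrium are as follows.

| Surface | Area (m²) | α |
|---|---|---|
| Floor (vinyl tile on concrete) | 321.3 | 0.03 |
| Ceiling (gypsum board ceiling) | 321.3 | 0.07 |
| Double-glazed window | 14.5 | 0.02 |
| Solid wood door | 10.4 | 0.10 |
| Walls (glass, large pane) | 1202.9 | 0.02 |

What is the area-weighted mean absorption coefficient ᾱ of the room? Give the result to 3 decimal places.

S = Σ Sᵢ = 321.3 + 321.3 + 14.5 + 10.4 + 1202.9 = 1870.4 m².
Σ(Sᵢαᵢ) = 321.3*0.03 + 321.3*0.07 + 14.5*0.02 + 10.4*0.10 + 1202.9*0.02 = 57.518.
ᾱ = A/S = 0.031.

0.031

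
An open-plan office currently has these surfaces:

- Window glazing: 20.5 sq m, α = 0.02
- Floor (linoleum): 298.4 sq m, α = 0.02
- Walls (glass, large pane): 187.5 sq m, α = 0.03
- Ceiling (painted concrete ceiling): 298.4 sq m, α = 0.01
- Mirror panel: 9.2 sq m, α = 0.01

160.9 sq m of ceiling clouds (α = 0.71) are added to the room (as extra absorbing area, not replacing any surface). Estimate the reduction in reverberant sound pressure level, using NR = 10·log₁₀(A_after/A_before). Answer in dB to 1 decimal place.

Summing Sᵢαᵢ: 0.410 + 5.968 + 5.625 + 2.984 + 0.092 → A_before = 15.079 sabins.
Added absorption = 160.9 × 0.71 = 114.239 sabins.
A_after = 15.079 + 114.239 = 129.318 sabins.
NR = 10·log₁₀(129.318/15.079) = 9.3 dB.

9.3 dB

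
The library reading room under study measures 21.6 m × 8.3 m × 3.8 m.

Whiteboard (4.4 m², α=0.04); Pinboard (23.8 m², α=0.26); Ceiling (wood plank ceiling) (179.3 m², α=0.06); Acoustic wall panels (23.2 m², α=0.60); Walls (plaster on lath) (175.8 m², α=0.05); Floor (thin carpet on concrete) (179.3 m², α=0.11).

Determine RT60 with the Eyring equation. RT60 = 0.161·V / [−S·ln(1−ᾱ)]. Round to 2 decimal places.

1.75 s

Total surface area S = 4.4 + 23.8 + 179.3 + 23.2 + 175.8 + 179.3 = 585.8 m².
Σ(Sᵢαᵢ) = 4.4×0.04 + 23.8×0.26 + 179.3×0.06 + 23.2×0.60 + 175.8×0.05 + 179.3×0.11 = 59.555.
ᾱ = 59.555 / 585.8 = 0.1017.
Eyring denominator: −S ln(1−ᾱ) = 62.828.
V = 21.6 × 8.3 × 3.8 = 681.264 m³.
T = 0.161·V/[−S·ln(1−ᾱ)] = 0.161·681.264/62.828 = 1.75 s.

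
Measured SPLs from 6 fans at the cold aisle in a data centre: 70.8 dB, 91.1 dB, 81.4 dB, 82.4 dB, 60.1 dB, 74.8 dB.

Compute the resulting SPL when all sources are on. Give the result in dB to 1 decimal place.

92.2 dB

Sum in the linear (power) domain: Σ 10^(Lᵢ/10) = 10^(70.8/10) + 10^(91.1/10) + 10^(81.4/10) + 10^(82.4/10) + 10^(60.1/10) + 10^(74.8/10) = 1.643e+09.
L_total = 10·log₁₀(1.643e+09) = 92.2 dB.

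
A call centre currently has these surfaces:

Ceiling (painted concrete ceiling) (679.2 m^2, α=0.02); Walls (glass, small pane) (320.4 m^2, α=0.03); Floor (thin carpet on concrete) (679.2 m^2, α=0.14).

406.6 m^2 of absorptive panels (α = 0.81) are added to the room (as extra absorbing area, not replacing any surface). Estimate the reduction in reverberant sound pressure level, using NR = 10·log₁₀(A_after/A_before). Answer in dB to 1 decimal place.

Equivalent absorption area: A_before = 679.2·0.02 + 320.4·0.03 + 679.2·0.14 = 118.284 m^2.
Added absorption = 406.6 × 0.81 = 329.346 sabins.
A_after = 118.284 + 329.346 = 447.630 sabins.
Reduction = 10 log₁₀(A_after/A_before) = 10 log₁₀(3.7844) = 5.8 dB.

5.8 dB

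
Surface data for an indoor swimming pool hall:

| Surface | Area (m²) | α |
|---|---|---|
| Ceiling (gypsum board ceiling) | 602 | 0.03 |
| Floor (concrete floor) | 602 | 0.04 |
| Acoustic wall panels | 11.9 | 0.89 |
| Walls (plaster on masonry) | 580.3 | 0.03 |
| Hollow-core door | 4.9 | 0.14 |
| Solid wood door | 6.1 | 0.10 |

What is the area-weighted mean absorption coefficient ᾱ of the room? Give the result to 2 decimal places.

S = Σ Sᵢ = 602 + 602 + 11.9 + 580.3 + 4.9 + 6.1 = 1807.2 m².
Σ(Sᵢαᵢ) = 602*0.03 + 602*0.04 + 11.9*0.89 + 580.3*0.03 + 4.9*0.14 + 6.1*0.10 = 71.436.
ᾱ = 71.436 / 1807.2 = 0.04.

0.04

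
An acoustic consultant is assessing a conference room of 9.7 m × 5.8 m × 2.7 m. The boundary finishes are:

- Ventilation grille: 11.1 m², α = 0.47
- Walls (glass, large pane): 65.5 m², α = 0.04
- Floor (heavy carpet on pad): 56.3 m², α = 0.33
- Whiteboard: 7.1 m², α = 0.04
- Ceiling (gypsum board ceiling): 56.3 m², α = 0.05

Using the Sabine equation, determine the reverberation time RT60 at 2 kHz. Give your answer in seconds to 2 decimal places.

A = Σ Sᵢαᵢ = 11.1·0.47 + 65.5·0.04 + 56.3·0.33 + 7.1·0.04 + 56.3·0.05 = 29.515 sabins.
V = 9.7·5.8·2.7 = 151.902 m³.
Sabine: RT60 = 0.161 × 151.902 / 29.515 = 0.83 s.

0.83 seconds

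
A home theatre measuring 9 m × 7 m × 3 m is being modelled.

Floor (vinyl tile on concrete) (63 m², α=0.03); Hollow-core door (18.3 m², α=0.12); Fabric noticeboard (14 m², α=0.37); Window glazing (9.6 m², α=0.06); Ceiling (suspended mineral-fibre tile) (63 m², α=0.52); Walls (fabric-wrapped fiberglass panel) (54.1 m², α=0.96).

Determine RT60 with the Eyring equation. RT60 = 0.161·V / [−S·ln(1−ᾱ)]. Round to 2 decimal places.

0.25 sec

S = Σ Sᵢ = 222.0 m².
Σ(Sᵢαᵢ) = 63·0.03 + 18.3·0.12 + 14·0.37 + 9.6·0.06 + 63·0.52 + 54.1·0.96 = 94.538.
ᾱ = 94.538 / 222.0 = 0.4258.
Eyring denominator: −S ln(1−ᾱ) = 123.161.
V = 9 × 7 × 3 = 189 m³.
T = 0.161·V/[−S·ln(1−ᾱ)] = 0.161·189/123.161 = 0.25 s.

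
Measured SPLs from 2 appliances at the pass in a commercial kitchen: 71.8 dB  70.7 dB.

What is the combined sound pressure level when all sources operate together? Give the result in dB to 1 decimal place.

74.3 dB

Sum in the linear (power) domain: Σ 10^(Lᵢ/10) = 10^(71.8/10) + 10^(70.7/10) = 2.688e+07.
Combined level = 10 log₁₀(2.688e+07) = 74.3 dB.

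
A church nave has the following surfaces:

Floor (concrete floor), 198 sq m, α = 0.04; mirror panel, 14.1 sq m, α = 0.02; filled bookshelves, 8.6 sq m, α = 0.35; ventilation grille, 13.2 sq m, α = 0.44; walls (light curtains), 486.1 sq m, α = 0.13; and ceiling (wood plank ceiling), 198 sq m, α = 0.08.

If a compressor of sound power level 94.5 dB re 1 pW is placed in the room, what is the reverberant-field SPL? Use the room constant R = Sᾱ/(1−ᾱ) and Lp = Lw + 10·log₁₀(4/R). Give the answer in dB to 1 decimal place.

80.2 dB

Σ(Sᵢαᵢ) = 198×0.04 + 14.1×0.02 + 8.6×0.35 + 13.2×0.44 + 486.1×0.13 + 198×0.08 = 96.053; total area S = 918.0 sq m.
ᾱ = 96.053/918.0 = 0.1046; R = Sᾱ/(1−ᾱ) = 96.053/(1−0.1046) = 107.274 sq m.
Lp = 94.5 + 10·log₁₀(4/107.274) = 94.5 + (-14.28) = 80.2 dB.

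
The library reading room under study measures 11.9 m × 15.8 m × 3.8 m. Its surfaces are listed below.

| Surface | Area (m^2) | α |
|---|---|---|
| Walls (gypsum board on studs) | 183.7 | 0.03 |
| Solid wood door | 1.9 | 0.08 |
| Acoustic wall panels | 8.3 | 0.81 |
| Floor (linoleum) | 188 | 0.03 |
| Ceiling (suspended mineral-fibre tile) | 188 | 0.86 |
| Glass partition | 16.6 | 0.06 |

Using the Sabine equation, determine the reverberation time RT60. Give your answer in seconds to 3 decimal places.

A = Σ Sᵢαᵢ = 183.7·0.03 + 1.9·0.08 + 8.3·0.81 + 188·0.03 + 188·0.86 + 16.6·0.06 = 180.702 sabins.
V = 11.9·15.8·3.8 = 714.476 m³.
RT60 = 0.161 · V / A = 0.161 × 714.476 / 180.702 = 0.637 s.

0.637 s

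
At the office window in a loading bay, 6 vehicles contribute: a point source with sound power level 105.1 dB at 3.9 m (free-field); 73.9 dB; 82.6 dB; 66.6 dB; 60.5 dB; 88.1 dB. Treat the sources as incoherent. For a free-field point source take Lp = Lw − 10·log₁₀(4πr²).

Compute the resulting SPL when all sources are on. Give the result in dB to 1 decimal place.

Source at 3.9 m: Lp = 105.1 − 10·log₁₀(4π·3.9²) = 105.1 − 10·log₁₀(191.134) = 82.3 dB.
Converting to relative power and adding: 10^(82.3/10) + 10^(73.9/10) + 10^(82.6/10) + 10^(66.6/10) + 10^(60.5/10) + 10^(88.1/10) = 1.028e+09.
L_total = 10·log₁₀(1.028e+09) = 90.1 dB.

90.1 dB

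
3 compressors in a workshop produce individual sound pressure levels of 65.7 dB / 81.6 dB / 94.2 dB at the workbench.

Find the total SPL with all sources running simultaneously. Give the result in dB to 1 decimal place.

94.4 dB

Sum in the linear (power) domain: Σ 10^(Lᵢ/10) = 10^(65.7/10) + 10^(81.6/10) + 10^(94.2/10) = 2.779e+09.
Back to dB: 10·log₁₀ Σ = 94.4 dB.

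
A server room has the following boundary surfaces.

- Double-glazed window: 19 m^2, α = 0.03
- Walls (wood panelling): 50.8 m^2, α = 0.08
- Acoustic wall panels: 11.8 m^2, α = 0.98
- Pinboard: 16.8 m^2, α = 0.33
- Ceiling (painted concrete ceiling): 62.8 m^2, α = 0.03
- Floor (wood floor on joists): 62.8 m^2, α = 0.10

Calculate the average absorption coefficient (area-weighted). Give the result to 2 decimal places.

0.13

S = Σ Sᵢ = 19 + 50.8 + 11.8 + 16.8 + 62.8 + 62.8 = 224.0 m^2.
Σ(Sᵢαᵢ) = 19×0.03 + 50.8×0.08 + 11.8×0.98 + 16.8×0.33 + 62.8×0.03 + 62.8×0.10 = 29.906.
ᾱ = 29.906 / 224.0 = 0.13.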